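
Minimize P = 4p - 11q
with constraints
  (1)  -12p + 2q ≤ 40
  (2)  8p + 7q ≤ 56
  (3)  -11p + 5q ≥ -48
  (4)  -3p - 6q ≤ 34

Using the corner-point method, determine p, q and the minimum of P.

p = -42/25, q = 248/25, minimum P = -2896/25

Extreme points and P = 4p - 11q:
  (-42/25, 248/25) → P = -2896/25
  (-154/39, -48/13) → P = 968/39
  (616/117, 232/117) → P = -88/117
  (118/81, -518/81) → P = 6170/81

At the optimal vertex, -12p + 2q = 40 and 8p + 7q = 56.
Solving simultaneously gives p = -42/25, q = 248/25.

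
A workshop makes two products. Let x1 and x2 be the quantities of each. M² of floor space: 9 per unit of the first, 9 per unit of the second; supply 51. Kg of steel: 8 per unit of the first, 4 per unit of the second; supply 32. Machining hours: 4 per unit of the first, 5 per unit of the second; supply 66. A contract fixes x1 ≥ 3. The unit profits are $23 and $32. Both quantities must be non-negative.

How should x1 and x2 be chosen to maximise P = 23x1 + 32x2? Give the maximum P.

x1 = 3, x2 = 2, maximum P = 133

Feasible corners and P = 23x1 + 32x2:
  (4, 0) → P = 92
  (3, 0) → P = 69
  (3, 2) → P = 133

The optimum lies where 8x1 + 4x2 = 32 and x1 = 3.
Solving simultaneously gives x1 = 3, x2 = 2.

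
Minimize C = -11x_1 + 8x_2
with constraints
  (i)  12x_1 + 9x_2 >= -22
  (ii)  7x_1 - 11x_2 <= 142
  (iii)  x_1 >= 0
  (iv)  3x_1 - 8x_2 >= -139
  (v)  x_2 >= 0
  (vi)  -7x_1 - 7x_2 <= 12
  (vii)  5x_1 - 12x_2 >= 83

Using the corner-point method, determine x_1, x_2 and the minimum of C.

x_1 = 791/29, x_2 = 129/29, minimum C = -7669/29

The binding constraints are 7x_1 - 11x_2 = 142 and 5x_1 - 12x_2 = 83.
Solving simultaneously gives x_1 = 791/29, x_2 = 129/29.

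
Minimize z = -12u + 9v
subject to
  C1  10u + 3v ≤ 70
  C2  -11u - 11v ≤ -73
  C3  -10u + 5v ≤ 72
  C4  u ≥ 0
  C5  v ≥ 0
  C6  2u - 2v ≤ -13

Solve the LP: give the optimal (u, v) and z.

Feasible corners and z = -12u + 9v:
  (67/40, 71/4) → z = 2793/20
  (101/26, 135/13) → z = 609/13
  (0, 73/11) → z = 657/11
  (3/44, 289/44) → z = 2565/44
  (0, 72/5) → z = 648/5

u = 101/26, v = 135/13, minimum z = 609/13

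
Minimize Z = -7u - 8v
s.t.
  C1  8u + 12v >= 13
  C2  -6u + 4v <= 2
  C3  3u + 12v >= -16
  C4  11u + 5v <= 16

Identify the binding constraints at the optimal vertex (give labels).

Feasible corners and Z = -7u - 8v:
  (7/26, 47/52) → Z = -237/26
  (127/92, 15/92) → Z = -1009/92
  (27/37, 59/37) → Z = -661/37

The minimum is at (27/37, 59/37). Substituting into each constraint, equality holds for C2 and C4; the remaining constraints have slack.

C2 and C4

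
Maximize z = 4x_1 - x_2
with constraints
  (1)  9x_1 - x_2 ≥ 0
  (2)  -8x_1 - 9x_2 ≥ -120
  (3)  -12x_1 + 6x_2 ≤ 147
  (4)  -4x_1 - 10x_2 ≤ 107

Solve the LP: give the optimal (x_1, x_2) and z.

x_1 = 2163/44, x_2 = -334/11, maximum z = 227

Extreme points and z = 4x_1 - x_2:
  (120/89, 1080/89) → z = -600/89
  (-107/94, -963/94) → z = 535/94
  (2163/44, -334/11) → z = 227

The binding constraints are -8x_1 - 9x_2 = -120 and -4x_1 - 10x_2 = 107.
Solving simultaneously gives x_1 = 2163/44, x_2 = -334/11.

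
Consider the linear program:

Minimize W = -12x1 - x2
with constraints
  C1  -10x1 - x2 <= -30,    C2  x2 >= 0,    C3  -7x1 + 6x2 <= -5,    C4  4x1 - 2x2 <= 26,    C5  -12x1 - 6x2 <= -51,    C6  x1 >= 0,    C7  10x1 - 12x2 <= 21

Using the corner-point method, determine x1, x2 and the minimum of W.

x1 = 73/5, x2 = 81/5, minimum W = -957/5

Extreme points and W = -12x1 - x2:
  (73/5, 81/5) → W = -957/5
  (56/19, 99/38) → W = -1443/38
  (135/14, 44/7) → W = -122
  (123/34, 43/34) → W = -1519/34

At the optimal vertex, -7x1 + 6x2 = -5 and 4x1 - 2x2 = 26.
Solving simultaneously gives x1 = 73/5, x2 = 81/5.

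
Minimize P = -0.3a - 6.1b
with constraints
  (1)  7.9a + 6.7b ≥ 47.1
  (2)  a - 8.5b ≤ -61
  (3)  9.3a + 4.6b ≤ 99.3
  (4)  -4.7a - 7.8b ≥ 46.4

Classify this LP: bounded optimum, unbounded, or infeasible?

The boundaries 7.9a + 6.7b = 47.1 and a - 8.5b = -61 meet at (-167/1477, 10580/1477), but that point violates -4.7a - 7.8b ≥ 46.4. Every candidate vertex is excluded by some other constraint, so the feasible region is empty.

infeasible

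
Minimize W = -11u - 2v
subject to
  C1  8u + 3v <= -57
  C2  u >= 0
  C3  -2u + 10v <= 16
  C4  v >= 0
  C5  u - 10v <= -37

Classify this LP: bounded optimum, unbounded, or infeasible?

The boundaries -2u + 10v = 16 and u - 10v = -37 meet at (21, 29/5), but that point violates 8u + 3v ≤ -57. Every candidate vertex is excluded by some other constraint, so the feasible region is empty.

infeasible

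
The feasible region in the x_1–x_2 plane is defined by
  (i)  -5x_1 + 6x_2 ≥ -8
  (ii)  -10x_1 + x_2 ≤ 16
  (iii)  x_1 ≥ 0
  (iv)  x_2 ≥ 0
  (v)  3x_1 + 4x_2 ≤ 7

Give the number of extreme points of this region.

Pairwise boundary intersections that survive every other constraint:
  (8/5, 0)
  (37/19, 11/38)
  (0, 0)
  (0, 7/4)

4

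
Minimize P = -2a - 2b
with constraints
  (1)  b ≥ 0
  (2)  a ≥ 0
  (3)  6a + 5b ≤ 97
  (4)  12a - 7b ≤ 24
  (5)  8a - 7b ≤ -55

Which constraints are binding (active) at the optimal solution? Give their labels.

(2) and (3)

Vertices and P = -2a - 2b:
  (0, 97/5) → P = -194/5
  (0, 55/7) → P = -110/7
  (202/41, 553/41) → P = -1510/41

The minimum is at (0, 97/5). Substituting into each constraint, equality holds for (2) and (3); the remaining constraints have slack.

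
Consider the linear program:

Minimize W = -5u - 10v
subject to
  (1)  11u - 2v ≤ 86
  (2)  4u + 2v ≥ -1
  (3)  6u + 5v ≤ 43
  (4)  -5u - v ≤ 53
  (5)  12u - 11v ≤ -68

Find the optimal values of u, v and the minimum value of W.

u = -91/8, v = 89/4, minimum W = -1325/8

The binding constraints are 4u + 2v = -1 and 6u + 5v = 43.
Solving simultaneously gives u = -91/8, v = 89/4.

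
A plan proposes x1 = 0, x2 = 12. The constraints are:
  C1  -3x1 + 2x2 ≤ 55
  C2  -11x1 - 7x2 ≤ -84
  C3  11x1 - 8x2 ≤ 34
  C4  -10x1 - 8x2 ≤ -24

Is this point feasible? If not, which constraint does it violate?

feasible

C1: 24 ≤ 55 ✓
C2: -84 ≤ -84 ✓
C3: -96 ≤ 34 ✓
C4: -96 ≤ -24 ✓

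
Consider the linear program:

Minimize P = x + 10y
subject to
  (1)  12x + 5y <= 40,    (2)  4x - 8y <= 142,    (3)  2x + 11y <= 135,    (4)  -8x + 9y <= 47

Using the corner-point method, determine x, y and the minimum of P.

x = -827/14, y = -331/7, minimum P = -7447/14

Extreme points and P = x + 10y:
  (515/58, -386/29) → P = -7205/58
  (125/148, 221/37) → P = 8965/148
  (-827/14, -331/7) → P = -7447/14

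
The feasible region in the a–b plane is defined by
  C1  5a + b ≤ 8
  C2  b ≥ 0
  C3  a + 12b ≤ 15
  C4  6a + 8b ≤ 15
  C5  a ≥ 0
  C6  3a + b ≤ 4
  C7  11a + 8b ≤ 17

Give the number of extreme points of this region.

5

Intersecting each pair of boundary lines and keeping only the points that satisfy every inequality leaves:
  (0, 0)
  (4/3, 0)
  (0, 5/4)
  (21/31, 37/31)
  (15/13, 7/13)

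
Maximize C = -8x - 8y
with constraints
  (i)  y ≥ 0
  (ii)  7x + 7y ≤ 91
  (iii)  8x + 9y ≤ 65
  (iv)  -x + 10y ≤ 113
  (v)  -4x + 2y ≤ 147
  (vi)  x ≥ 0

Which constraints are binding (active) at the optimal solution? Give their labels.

(i) and (vi)

Vertices and C = -8x - 8y:
  (65/8, 0) → C = -65
  (0, 0) → C = 0
  (0, 65/9) → C = -520/9

The maximum is at (0, 0). Substituting into each constraint, equality holds for (i) and (vi); the remaining constraints have slack.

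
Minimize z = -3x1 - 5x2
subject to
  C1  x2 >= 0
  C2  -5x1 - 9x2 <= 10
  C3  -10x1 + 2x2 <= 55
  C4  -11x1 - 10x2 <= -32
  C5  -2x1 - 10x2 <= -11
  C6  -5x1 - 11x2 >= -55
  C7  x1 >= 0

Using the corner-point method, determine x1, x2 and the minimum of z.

x1 = 11, x2 = 0, minimum z = -33

Extreme points and z = -3x1 - 5x2:
  (11/2, 0) → z = -33/2
  (11, 0) → z = -33
  (7/3, 19/30) → z = -61/6
  (0, 16/5) → z = -16
  (0, 5) → z = -25

The binding constraints are x2 = 0 and -5x1 - 11x2 = -55.
Solving simultaneously gives x1 = 11, x2 = 0.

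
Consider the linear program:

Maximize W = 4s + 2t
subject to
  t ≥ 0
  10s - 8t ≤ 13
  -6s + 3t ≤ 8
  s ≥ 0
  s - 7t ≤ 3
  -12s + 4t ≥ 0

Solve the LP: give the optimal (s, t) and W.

s = 8/3, t = 8, maximum W = 80/3

Extreme points and W = 4s + 2t:
  (0, 0) → W = 0
  (0, 8/3) → W = 16/3
  (8/3, 8) → W = 80/3

At the optimal vertex, -6s + 3t = 8 and -12s + 4t = 0.
Solving simultaneously gives s = 8/3, t = 8.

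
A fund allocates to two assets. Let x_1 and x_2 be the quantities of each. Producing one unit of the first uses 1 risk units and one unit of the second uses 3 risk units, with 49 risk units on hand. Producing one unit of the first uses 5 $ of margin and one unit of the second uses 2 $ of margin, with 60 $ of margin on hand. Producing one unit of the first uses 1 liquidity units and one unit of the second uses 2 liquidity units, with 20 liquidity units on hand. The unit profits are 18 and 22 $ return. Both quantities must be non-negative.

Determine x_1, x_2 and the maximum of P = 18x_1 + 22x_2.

x_1 = 10, x_2 = 5, maximum P = 290

The optimum lies where 5x_1 + 2x_2 = 60 and x_1 + 2x_2 = 20.
Solving simultaneously gives x_1 = 10, x_2 = 5.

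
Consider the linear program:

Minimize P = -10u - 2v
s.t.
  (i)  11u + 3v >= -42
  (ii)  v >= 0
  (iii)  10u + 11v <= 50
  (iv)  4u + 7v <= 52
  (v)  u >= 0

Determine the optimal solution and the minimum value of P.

u = 5, v = 0, minimum P = -50

Feasible corners and P = -10u - 2v:
  (5, 0) → P = -50
  (0, 0) → P = 0
  (0, 50/11) → P = -100/11

At the optimal vertex, v = 0 and 10u + 11v = 50.
Solving simultaneously gives u = 5, v = 0.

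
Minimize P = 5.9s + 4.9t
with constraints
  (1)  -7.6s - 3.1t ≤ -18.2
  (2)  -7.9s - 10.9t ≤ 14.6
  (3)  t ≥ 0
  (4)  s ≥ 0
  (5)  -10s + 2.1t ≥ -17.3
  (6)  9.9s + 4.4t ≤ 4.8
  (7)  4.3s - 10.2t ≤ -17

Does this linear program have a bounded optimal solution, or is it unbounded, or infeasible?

infeasible

The boundaries -7.6s - 3.1t = -18.2 and s = 0 meet at (0, 182/31), but that point violates 9.9s + 4.4t ≤ 4.8. Every candidate vertex is excluded by some other constraint, so the feasible region is empty.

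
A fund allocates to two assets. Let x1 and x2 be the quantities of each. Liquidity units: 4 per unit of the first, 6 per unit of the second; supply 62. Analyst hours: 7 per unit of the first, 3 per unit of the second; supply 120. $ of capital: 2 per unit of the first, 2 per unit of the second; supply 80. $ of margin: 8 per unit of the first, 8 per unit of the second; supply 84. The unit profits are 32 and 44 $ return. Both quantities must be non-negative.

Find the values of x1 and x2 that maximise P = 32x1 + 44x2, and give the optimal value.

Feasible corners and P = 32x1 + 44x2:
  (0, 0) → P = 0
  (0, 31/3) → P = 1364/3
  (21/2, 0) → P = 336
  (1/2, 10) → P = 456

At the optimal vertex, 4x1 + 6x2 = 62 and 8x1 + 8x2 = 84.
Solving simultaneously gives x1 = 1/2, x2 = 10.

x1 = 1/2, x2 = 10, maximum P = 456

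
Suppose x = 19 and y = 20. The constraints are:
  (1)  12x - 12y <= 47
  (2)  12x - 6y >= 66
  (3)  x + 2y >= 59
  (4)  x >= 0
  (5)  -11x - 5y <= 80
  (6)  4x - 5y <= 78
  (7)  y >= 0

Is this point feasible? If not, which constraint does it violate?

(1): -12 ≤ 47 ✓
(2): 108 ≥ 66 ✓
(3): 59 ≥ 59 ✓
(4): 19 ≥ 0 ✓
(5): -309 ≤ 80 ✓
(6): -24 ≤ 78 ✓
(7): 20 ≥ 0 ✓

feasible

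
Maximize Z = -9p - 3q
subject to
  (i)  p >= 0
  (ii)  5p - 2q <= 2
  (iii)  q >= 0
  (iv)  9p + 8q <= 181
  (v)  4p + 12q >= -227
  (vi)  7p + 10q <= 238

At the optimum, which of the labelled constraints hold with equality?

Corner points and Z = -9p - 3q:
  (0, 0) → Z = 0
  (0, 181/8) → Z = -543/8
  (2/5, 0) → Z = -18/5
  (189/29, 887/58) → Z = -6063/58

The maximum is at (0, 0). Substituting into each constraint, equality holds for (i) and (iii); the remaining constraints have slack.

(i) and (iii)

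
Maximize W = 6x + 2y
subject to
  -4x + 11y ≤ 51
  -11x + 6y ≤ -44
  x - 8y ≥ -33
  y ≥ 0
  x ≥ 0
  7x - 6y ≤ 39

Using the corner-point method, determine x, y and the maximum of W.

x = 51/5, y = 27/5, maximum W = 72

Extreme points and W = 6x + 2y:
  (275/41, 407/82) → W = 2057/41
  (4, 0) → W = 24
  (51/5, 27/5) → W = 72
  (39/7, 0) → W = 234/7

The optimum lies where x - 8y = -33 and 7x - 6y = 39.
Solving simultaneously gives x = 51/5, y = 27/5.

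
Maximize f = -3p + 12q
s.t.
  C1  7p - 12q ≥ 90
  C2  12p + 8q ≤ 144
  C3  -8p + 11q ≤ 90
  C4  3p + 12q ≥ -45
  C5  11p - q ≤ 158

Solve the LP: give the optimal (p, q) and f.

p = 306/25, q = -9/25, maximum f = -1026/25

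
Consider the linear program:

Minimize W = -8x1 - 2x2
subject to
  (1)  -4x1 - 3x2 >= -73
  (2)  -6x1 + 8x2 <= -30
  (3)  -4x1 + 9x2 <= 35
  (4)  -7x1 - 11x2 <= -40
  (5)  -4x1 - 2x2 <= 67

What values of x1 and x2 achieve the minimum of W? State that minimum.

The optimum lies where -4x1 - 3x2 = -73 and -7x1 - 11x2 = -40.
Solving simultaneously gives x1 = 683/23, x2 = -351/23.

x1 = 683/23, x2 = -351/23, minimum W = -4762/23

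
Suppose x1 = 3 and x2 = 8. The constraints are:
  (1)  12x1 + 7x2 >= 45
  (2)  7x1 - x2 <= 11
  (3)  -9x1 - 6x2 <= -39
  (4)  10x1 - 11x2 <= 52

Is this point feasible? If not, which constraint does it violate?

not feasible — violates (2)

Constraint (2): 7x1 - x2 = 13, which is not ≤ 11. All other constraints are satisfied.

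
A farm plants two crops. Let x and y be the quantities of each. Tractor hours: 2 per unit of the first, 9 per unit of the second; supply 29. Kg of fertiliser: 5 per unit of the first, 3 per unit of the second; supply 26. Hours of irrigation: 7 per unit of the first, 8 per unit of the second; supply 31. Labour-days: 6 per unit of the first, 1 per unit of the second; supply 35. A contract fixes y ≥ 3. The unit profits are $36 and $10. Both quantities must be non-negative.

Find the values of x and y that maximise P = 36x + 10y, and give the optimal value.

Vertices and P = 36x + 10y:
  (0, 29/9) → P = 290/9
  (0, 3) → P = 30
  (1, 3) → P = 66

x = 1, y = 3, maximum P = 66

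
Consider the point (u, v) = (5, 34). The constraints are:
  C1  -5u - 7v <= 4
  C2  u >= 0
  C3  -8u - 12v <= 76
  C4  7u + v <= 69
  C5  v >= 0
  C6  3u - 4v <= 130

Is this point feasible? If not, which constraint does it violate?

C1: -263 ≤ 4 ✓
C2: 5 ≥ 0 ✓
C3: -448 ≤ 76 ✓
C4: 69 ≤ 69 ✓
C5: 34 ≥ 0 ✓
C6: -121 ≤ 130 ✓

feasible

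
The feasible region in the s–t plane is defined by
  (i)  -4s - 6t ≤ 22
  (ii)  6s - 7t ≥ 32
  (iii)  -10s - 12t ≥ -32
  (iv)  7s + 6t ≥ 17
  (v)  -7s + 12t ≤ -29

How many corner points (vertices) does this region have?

The feasible vertices (each the meet of two boundaries and inside every other half-plane) are:
  (38, -29)
  (13, -37/3)
  (304/71, -64/71)
  (311/85, -122/85)

4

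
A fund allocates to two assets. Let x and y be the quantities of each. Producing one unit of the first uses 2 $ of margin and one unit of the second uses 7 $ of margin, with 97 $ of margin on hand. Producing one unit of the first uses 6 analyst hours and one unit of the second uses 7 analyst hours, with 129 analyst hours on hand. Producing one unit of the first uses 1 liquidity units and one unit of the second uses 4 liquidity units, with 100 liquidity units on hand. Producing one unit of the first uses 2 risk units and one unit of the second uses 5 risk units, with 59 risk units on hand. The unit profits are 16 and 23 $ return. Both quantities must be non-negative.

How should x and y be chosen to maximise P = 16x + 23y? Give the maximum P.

x = 29/2, y = 6, maximum P = 370

Vertices and P = 16x + 23y:
  (0, 0) → P = 0
  (0, 59/5) → P = 1357/5
  (43/2, 0) → P = 344
  (29/2, 6) → P = 370

The optimum lies where 6x + 7y = 129 and 2x + 5y = 59.
Solving simultaneously gives x = 29/2, y = 6.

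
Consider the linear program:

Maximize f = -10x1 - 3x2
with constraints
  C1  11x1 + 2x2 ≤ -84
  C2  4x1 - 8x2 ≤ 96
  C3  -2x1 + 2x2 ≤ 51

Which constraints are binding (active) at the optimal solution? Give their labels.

Extreme points and f = -10x1 - 3x2:
  (-5, -29/2) → f = 187/2
  (-135/13, 393/26) → f = 117/2
  (-75, -99/2) → f = 1797/2

The maximum is at (-75, -99/2). Substituting into each constraint, equality holds for C2 and C3; the remaining constraints have slack.

C2 and C3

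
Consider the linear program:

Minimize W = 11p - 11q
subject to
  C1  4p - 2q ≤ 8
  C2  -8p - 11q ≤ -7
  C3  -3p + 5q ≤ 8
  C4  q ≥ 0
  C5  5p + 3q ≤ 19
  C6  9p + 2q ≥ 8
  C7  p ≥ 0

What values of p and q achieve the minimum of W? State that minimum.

p = 8/17, q = 32/17, minimum W = -264/17

Corner points and W = 11p - 11q:
  (2, 0) → W = 22
  (31/11, 18/11) → W = 13
  (71/34, 97/34) → W = -143/17
  (8/17, 32/17) → W = -264/17
  (8/9, 0) → W = 88/9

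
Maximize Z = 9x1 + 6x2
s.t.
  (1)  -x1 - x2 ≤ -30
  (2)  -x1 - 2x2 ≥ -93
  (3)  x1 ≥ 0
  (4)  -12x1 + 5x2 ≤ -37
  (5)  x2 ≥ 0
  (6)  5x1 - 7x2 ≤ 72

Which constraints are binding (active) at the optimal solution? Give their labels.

(2) and (6)

Corner points and Z = 9x1 + 6x2:
  (11, 19) → Z = 213
  (47/2, 13/2) → Z = 501/2
  (539/29, 1079/29) → Z = 11325/29
  (795/17, 393/17) → Z = 9513/17

The maximum is at (795/17, 393/17). Substituting into each constraint, equality holds for (2) and (6); the remaining constraints have slack.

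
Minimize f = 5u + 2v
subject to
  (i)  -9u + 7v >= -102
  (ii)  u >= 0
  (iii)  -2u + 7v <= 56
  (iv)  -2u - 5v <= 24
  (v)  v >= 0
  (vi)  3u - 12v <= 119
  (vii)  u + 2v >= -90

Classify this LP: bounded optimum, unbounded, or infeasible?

Extreme points and f = 5u + 2v:
  (158/7, 708/49) → f = 6946/49
  (34/3, 0) → f = 170/3
  (0, 8) → f = 16
  (0, 0) → f = 0
The feasible region has finitely many vertices and no improving ray; the minimum is 0 at (0, 0).

bounded optimum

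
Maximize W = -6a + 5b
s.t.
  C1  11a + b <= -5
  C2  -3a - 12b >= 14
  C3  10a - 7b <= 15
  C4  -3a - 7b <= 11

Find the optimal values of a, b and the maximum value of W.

Feasible corners and W = -6a + 5b:
  (-46/129, -139/129) → W = -419/129
  (-12/37, -53/37) → W = -193/37
  (-34/15, -3/5) → W = 53/5

a = -34/15, b = -3/5, maximum W = 53/5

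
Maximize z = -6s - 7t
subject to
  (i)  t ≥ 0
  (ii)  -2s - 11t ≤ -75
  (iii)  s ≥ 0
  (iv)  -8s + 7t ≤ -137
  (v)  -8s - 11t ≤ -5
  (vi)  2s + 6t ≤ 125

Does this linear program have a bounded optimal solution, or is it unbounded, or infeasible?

Vertices and z = -6s - 7t:
  (75/2, 0) → z = -225
  (125/2, 0) → z = -375
  (1016/51, 163/51) → z = -7237/51
  (1697/62, 363/31) → z = -7632/31
The feasible region has finitely many vertices and no improving ray; the maximum is -7237/51 at (1016/51, 163/51).

bounded optimum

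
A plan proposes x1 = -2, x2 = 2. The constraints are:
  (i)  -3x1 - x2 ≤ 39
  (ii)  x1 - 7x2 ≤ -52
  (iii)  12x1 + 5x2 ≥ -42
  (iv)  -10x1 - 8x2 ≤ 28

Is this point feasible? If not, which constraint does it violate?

Constraint (ii): x1 - 7x2 = -16, which is not ≤ -52. All other constraints are satisfied.

not feasible — violates (ii)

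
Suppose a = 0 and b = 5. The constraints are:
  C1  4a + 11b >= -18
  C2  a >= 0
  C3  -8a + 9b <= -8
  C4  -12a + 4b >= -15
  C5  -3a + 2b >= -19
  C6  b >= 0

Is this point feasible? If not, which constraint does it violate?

Constraint C3: -8a + 9b = 45, which is not ≤ -8. All other constraints are satisfied.

not feasible — violates C3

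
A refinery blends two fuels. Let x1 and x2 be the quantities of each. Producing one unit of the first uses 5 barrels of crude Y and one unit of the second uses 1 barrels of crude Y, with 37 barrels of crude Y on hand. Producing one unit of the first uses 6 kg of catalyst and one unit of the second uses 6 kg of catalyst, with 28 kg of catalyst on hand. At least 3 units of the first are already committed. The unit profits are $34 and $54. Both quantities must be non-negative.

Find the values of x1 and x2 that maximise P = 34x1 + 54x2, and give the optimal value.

Feasible corners and P = 34x1 + 54x2:
  (14/3, 0) → P = 476/3
  (3, 0) → P = 102
  (3, 5/3) → P = 192

At the optimal vertex, 6x1 + 6x2 = 28 and x1 = 3.
Solving simultaneously gives x1 = 3, x2 = 5/3.

x1 = 3, x2 = 5/3, maximum P = 192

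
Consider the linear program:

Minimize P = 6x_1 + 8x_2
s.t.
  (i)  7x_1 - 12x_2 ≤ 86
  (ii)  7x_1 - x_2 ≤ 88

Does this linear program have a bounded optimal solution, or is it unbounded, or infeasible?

From the feasible point (970/77, 2/11), moving in the direction (-12, -7) keeps every constraint satisfied while P decreases without bound.

unbounded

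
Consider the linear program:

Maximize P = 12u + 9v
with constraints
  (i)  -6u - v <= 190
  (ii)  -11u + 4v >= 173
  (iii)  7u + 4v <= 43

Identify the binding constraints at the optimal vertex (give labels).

(i) and (iii)

Vertices and P = 12u + 9v:
  (-933/35, -1052/35) → P = -2952/5
  (-803/17, 1588/17) → P = 4656/17
  (-65/9, 421/18) → P = 743/6

The maximum is at (-803/17, 1588/17). Substituting into each constraint, equality holds for (i) and (iii); the remaining constraints have slack.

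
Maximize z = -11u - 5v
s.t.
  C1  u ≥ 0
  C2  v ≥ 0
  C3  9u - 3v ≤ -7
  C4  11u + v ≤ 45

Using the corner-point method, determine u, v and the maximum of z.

Extreme points and z = -11u - 5v:
  (0, 7/3) → z = -35/3
  (0, 45) → z = -225
  (64/21, 241/21) → z = -1909/21

u = 0, v = 7/3, maximum z = -35/3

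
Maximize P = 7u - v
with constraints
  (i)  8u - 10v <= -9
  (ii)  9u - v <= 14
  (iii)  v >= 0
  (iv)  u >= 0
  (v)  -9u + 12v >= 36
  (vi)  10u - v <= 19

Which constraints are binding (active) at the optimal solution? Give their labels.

(ii) and (v)

Extreme points and P = 7u - v:
  (68/33, 50/11) → P = 326/33
  (5, 31) → P = 4
  (0, 3) → P = -3
The feasible region is unbounded (it extends along (0, 1), (1, 10)), but P strictly decreases along every unbounded feasible direction, so there is no improving ray and the maximum is attained at a vertex.

The maximum is at (68/33, 50/11). Substituting into each constraint, equality holds for (ii) and (v); the remaining constraints have slack.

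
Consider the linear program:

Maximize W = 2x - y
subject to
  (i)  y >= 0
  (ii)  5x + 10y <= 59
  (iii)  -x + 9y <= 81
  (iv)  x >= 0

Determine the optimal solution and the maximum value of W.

x = 59/5, y = 0, maximum W = 118/5

Extreme points and W = 2x - y:
  (59/5, 0) → W = 118/5
  (0, 0) → W = 0
  (0, 59/10) → W = -59/10

The optimum lies where y = 0 and 5x + 10y = 59.
Solving simultaneously gives x = 59/5, y = 0.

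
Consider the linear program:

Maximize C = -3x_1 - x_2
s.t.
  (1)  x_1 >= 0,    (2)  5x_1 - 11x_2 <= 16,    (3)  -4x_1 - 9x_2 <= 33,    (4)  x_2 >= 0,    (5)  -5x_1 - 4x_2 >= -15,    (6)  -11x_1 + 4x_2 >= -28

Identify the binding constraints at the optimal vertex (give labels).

Vertices and C = -3x_1 - x_2:
  (0, 0) → C = 0
  (0, 15/4) → C = -15/4
  (28/11, 0) → C = -84/11
  (43/16, 25/64) → C = -541/64

The maximum is at (0, 0). Substituting into each constraint, equality holds for (1) and (4); the remaining constraints have slack.

(1) and (4)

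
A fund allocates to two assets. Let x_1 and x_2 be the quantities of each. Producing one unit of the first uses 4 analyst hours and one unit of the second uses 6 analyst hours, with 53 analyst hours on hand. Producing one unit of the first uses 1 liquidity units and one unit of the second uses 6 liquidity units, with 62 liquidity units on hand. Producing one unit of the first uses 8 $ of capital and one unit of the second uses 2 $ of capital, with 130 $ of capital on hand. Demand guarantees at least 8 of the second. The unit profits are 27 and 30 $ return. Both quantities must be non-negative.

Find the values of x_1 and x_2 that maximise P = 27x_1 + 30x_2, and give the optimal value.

x_1 = 5/4, x_2 = 8, maximum P = 1095/4

Feasible corners and P = 27x_1 + 30x_2:
  (0, 53/6) → P = 265
  (0, 8) → P = 240
  (5/4, 8) → P = 1095/4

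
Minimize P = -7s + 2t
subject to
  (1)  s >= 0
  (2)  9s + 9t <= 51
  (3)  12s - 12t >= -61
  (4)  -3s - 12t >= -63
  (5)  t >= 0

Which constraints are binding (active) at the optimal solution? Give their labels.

Vertices and P = -7s + 2t:
  (0, 61/12) → P = 61/6
  (0, 0) → P = 0
  (5/9, 46/9) → P = 19/3
  (17/3, 0) → P = -119/3
  (2/15, 313/60) → P = 19/2

The minimum is at (17/3, 0). Substituting into each constraint, equality holds for (2) and (5); the remaining constraints have slack.

(2) and (5)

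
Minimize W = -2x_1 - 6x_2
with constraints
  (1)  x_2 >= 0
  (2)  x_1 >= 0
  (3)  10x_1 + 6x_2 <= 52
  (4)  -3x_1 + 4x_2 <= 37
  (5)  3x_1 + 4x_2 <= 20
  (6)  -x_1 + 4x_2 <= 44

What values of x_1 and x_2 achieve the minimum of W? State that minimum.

x_1 = 0, x_2 = 5, minimum W = -30

Feasible corners and W = -2x_1 - 6x_2:
  (0, 0) → W = 0
  (26/5, 0) → W = -52/5
  (0, 5) → W = -30
  (4, 2) → W = -20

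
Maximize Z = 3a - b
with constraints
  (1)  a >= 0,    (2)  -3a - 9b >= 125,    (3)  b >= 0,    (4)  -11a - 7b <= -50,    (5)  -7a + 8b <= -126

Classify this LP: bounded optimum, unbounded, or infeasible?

infeasible

The boundaries -3a - 9b = 125 and -11a - 7b = -50 meet at (1325/78, -1525/78), but that point violates b ≥ 0. Every candidate vertex is excluded by some other constraint, so the feasible region is empty.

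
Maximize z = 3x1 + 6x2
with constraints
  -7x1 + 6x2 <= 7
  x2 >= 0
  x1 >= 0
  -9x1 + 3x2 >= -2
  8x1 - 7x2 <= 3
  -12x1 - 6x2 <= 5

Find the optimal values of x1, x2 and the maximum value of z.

Extreme points and z = 3x1 + 6x2:
  (0, 7/6) → z = 7
  (1, 7/3) → z = 17
  (0, 0) → z = 0
  (2/9, 0) → z = 2/3

At the optimal vertex, -7x1 + 6x2 = 7 and -9x1 + 3x2 = -2.
Solving simultaneously gives x1 = 1, x2 = 7/3.

x1 = 1, x2 = 7/3, maximum z = 17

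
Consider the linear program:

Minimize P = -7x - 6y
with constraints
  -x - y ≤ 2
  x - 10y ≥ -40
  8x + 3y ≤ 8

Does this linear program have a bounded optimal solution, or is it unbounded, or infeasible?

Corner points and P = -7x - 6y:
  (-60/11, 38/11) → P = 192/11
  (14/5, -24/5) → P = 46/5
  (-40/83, 328/83) → P = -1688/83
The feasible region has finitely many vertices and no improving ray; the minimum is -1688/83 at (-40/83, 328/83).

bounded optimum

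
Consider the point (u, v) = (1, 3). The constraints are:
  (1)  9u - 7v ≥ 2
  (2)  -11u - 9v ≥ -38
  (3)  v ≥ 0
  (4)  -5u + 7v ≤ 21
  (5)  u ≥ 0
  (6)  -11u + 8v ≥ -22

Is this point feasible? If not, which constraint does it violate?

Constraint (1): 9u - 7v = -12, which is not ≥ 2. All other constraints are satisfied.

not feasible — violates (1)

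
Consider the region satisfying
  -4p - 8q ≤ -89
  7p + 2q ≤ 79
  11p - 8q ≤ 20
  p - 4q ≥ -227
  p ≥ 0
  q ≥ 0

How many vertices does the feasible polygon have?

Pairwise boundary intersections that survive every other constraint:
  (109/15, 899/120)
  (0, 89/8)
  (112/13, 243/26)
  (0, 79/2)

4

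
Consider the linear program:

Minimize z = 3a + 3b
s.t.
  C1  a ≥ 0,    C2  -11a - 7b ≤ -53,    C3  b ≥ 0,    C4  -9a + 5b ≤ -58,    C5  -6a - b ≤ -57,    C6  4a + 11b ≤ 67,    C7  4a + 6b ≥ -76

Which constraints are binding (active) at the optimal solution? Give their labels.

C3 and C5

Extreme points and z = 3a + 3b:
  (19/2, 0) → z = 57/2
  (67/4, 0) → z = 201/4
  (280/31, 87/31) → z = 1101/31

The minimum is at (19/2, 0). Substituting into each constraint, equality holds for C3 and C5; the remaining constraints have slack.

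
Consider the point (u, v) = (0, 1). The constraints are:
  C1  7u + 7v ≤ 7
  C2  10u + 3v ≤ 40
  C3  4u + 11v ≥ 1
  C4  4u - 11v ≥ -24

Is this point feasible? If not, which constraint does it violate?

C1: 7 ≤ 7 ✓
C2: 3 ≤ 40 ✓
C3: 11 ≥ 1 ✓
C4: -11 ≥ -24 ✓

feasible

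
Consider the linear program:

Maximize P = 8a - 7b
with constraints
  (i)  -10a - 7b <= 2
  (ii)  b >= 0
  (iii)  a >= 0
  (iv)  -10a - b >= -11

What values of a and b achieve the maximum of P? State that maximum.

Extreme points and P = 8a - 7b:
  (0, 0) → P = 0
  (11/10, 0) → P = 44/5
  (0, 11) → P = -77

a = 11/10, b = 0, maximum P = 44/5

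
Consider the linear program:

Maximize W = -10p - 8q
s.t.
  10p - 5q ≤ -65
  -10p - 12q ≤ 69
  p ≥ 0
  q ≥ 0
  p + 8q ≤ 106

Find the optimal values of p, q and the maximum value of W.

p = 0, q = 13, maximum W = -104

Corner points and W = -10p - 8q:
  (0, 13) → W = -104
  (2/17, 225/17) → W = -1820/17
  (0, 53/4) → W = -106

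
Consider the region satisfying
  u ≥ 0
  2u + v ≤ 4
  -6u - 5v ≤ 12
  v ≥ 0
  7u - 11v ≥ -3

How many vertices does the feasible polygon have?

4

The feasible vertices (each the meet of two boundaries and inside every other half-plane) are:
  (0, 0)
  (0, 3/11)
  (2, 0)
  (41/29, 34/29)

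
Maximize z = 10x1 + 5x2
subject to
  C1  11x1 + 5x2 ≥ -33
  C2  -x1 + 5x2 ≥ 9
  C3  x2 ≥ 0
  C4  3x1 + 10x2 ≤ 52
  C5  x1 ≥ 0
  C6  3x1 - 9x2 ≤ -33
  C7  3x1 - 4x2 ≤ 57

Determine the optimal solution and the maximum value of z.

x1 = 46/19, x2 = 85/19, maximum z = 885/19

Feasible corners and z = 10x1 + 5x2:
  (0, 26/5) → z = 26
  (46/19, 85/19) → z = 885/19
  (0, 11/3) → z = 55/3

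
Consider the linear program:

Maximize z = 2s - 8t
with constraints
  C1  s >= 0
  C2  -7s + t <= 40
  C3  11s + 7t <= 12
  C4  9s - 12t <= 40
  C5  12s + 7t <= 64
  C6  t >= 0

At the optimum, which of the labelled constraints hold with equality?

Vertices and z = 2s - 8t:
  (0, 12/7) → z = -96/7
  (0, 0) → z = 0
  (12/11, 0) → z = 24/11

The maximum is at (12/11, 0). Substituting into each constraint, equality holds for C3 and C6; the remaining constraints have slack.

C3 and C6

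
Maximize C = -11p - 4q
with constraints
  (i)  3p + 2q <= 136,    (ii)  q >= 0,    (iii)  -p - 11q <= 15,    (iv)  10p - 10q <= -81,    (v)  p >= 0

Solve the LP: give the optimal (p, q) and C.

Feasible corners and C = -11p - 4q:
  (599/25, 1603/50) → C = -1959/5
  (0, 68) → C = -272
  (0, 81/10) → C = -162/5

The binding constraints are 10p - 10q = -81 and p = 0.
Solving simultaneously gives p = 0, q = 81/10.

p = 0, q = 81/10, maximum C = -162/5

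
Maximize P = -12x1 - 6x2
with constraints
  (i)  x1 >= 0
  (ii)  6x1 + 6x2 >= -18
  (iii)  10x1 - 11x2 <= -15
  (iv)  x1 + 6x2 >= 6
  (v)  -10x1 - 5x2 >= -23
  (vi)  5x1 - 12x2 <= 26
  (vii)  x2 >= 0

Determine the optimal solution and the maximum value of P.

x1 = 0, x2 = 15/11, maximum P = -90/11

Extreme points and P = -12x1 - 6x2:
  (0, 15/11) → P = -90/11
  (0, 23/5) → P = -138/5
  (89/80, 19/8) → P = -138/5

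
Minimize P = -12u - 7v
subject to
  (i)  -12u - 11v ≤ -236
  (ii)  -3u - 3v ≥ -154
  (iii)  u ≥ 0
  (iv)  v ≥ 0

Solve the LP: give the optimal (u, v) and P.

u = 154/3, v = 0, minimum P = -616

Vertices and P = -12u - 7v:
  (0, 236/11) → P = -1652/11
  (59/3, 0) → P = -236
  (0, 154/3) → P = -1078/3
  (154/3, 0) → P = -616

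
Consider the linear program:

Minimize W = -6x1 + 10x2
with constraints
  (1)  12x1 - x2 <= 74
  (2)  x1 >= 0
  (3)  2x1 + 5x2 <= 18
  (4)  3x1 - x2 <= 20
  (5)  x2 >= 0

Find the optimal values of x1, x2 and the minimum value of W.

Corner points and W = -6x1 + 10x2:
  (194/31, 34/31) → W = -824/31
  (37/6, 0) → W = -37
  (0, 18/5) → W = 36
  (0, 0) → W = 0

x1 = 37/6, x2 = 0, minimum W = -37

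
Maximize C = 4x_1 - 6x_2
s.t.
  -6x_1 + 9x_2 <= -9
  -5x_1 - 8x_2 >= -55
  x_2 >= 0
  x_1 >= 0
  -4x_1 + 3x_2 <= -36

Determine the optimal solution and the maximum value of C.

Corner points and C = 4x_1 - 6x_2:
  (11, 0) → C = 44
  (453/47, 40/47) → C = 1572/47
  (9, 0) → C = 36

The optimum lies where -5x_1 - 8x_2 = -55 and x_2 = 0.
Solving simultaneously gives x_1 = 11, x_2 = 0.

x_1 = 11, x_2 = 0, maximum C = 44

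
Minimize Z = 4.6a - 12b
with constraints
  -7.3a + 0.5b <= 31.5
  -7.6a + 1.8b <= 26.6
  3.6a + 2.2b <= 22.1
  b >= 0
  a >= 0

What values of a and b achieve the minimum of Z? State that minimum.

Feasible corners and Z = 4.6a - 12b:
  (221/36, 0) → Z = 5083/180
  (0, 221/22) → Z = -1326/11
  (0, 0) → Z = 0

The optimum lies where 3.6a + 2.2b = 22.1 and a = 0.
Solving simultaneously gives a = 0, b = 221/22.

a = 0, b = 221/22, minimum Z = -1326/11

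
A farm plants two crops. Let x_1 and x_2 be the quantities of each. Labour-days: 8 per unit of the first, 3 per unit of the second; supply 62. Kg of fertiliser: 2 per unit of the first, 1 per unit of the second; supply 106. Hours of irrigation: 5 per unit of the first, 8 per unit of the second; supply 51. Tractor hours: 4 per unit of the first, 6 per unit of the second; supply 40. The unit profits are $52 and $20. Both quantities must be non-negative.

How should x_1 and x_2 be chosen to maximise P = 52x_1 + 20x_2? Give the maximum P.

x_1 = 7, x_2 = 2, maximum P = 404

At the optimal vertex, 8x_1 + 3x_2 = 62 and 5x_1 + 8x_2 = 51.
Solving simultaneously gives x_1 = 7, x_2 = 2.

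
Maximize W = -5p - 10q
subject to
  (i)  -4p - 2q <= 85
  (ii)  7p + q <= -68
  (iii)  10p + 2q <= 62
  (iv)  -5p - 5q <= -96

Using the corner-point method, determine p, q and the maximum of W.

p = -218/15, q = 506/15, maximum W = -794/3

The feasible region is unbounded (it extends along (-1, 2), (-1, 5)), but W strictly decreases along every unbounded feasible direction, so there is no improving ray and the maximum is attained at a vertex.

The binding constraints are 7p + q = -68 and -5p - 5q = -96.
Solving simultaneously gives p = -218/15, q = 506/15.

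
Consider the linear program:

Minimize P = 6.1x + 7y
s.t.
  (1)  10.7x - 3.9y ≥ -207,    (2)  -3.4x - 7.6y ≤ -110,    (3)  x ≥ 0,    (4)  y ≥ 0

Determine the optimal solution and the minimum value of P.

x = 0, y = 275/19, minimum P = 1925/19

Corner points and P = 6.1x + 7y:
  (0, 690/13) → P = 4830/13
  (0, 275/19) → P = 1925/19
  (550/17, 0) → P = 3355/17
The feasible region is unbounded (it extends along (1, 0), (39, 107)), but P strictly increases along every unbounded feasible direction, so there is no improving ray and the minimum is attained at a vertex.

At the optimal vertex, -3.4x - 7.6y = -110 and x = 0.
Solving simultaneously gives x = 0, y = 275/19.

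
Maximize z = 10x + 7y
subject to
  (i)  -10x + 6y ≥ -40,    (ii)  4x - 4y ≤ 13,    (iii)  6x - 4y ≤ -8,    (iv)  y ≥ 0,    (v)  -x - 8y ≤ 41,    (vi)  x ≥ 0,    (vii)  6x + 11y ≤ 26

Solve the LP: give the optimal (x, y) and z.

The binding constraints are 6x - 4y = -8 and 6x + 11y = 26.
Solving simultaneously gives x = 8/45, y = 34/15.

x = 8/45, y = 34/15, maximum z = 794/45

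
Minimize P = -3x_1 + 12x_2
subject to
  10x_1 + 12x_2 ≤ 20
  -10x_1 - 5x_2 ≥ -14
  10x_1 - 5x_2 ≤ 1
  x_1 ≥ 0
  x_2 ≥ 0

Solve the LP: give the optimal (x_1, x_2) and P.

Vertices and P = -3x_1 + 12x_2:
  (56/85, 19/17) → P = 972/85
  (0, 5/3) → P = 20
  (1/10, 0) → P = -3/10
  (0, 0) → P = 0

At the optimal vertex, 10x_1 - 5x_2 = 1 and x_2 = 0.
Solving simultaneously gives x_1 = 1/10, x_2 = 0.

x_1 = 1/10, x_2 = 0, minimum P = -3/10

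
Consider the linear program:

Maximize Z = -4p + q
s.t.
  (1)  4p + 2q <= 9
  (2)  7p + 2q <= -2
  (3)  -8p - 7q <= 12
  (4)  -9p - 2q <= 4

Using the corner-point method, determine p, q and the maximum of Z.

The binding constraints are 7p + 2q = -2 and -9p - 2q = 4.
Solving simultaneously gives p = -1, q = 5/2.

p = -1, q = 5/2, maximum Z = 13/2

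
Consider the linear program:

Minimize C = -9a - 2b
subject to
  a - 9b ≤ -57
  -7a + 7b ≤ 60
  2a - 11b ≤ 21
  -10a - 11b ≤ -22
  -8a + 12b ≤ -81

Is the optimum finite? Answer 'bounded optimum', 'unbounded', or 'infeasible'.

From the feasible point (816/7, 135/7), moving in the direction (11, 2) keeps every constraint satisfied while C decreases without bound.

unbounded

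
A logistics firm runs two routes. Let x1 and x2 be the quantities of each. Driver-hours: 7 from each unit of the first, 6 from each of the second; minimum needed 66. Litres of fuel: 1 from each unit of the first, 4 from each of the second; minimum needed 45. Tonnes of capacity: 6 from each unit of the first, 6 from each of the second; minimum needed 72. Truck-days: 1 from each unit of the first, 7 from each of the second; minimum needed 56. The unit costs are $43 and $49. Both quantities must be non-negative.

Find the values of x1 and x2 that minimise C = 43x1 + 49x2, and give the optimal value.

Extreme points and C = 43x1 + 49x2:
  (0, 12) → C = 588
  (56, 0) → C = 2408
  (1, 11) → C = 582
  (91/3, 11/3) → C = 1484
The feasible region is unbounded (it extends along (0, 1), (1, 0)), but C strictly increases along every unbounded feasible direction, so there is no improving ray and the minimum is attained at a vertex.

At the optimal vertex, x1 + 4x2 = 45 and 6x1 + 6x2 = 72.
Solving simultaneously gives x1 = 1, x2 = 11.

x1 = 1, x2 = 11, minimum C = 582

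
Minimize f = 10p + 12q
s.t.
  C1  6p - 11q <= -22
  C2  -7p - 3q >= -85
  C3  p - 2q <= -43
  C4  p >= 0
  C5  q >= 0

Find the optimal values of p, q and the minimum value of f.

Corner points and f = 10p + 12q:
  (41/17, 386/17) → f = 5042/17
  (0, 85/3) → f = 340
  (0, 43/2) → f = 258

p = 0, q = 43/2, minimum f = 258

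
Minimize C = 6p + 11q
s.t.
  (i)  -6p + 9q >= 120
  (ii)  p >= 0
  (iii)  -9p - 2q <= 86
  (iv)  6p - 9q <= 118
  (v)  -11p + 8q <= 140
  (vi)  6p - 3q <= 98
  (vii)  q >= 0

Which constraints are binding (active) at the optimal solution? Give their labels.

Extreme points and C = 6p + 11q:
  (0, 40/3) → C = 440/3
  (69/2, 109/3) → C = 1820/3
  (0, 35/2) → C = 385/2
  (1204/15, 1918/15) → C = 28322/15

The minimum is at (0, 40/3). Substituting into each constraint, equality holds for (i) and (ii); the remaining constraints have slack.

(i) and (ii)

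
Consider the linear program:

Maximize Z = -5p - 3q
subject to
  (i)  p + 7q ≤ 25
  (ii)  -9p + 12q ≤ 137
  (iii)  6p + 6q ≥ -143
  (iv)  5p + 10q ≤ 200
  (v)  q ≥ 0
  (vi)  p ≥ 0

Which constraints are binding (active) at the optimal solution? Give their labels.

Feasible corners and Z = -5p - 3q:
  (25, 0) → Z = -125
  (0, 25/7) → Z = -75/7
  (0, 0) → Z = 0

The maximum is at (0, 0). Substituting into each constraint, equality holds for (v) and (vi); the remaining constraints have slack.

(v) and (vi)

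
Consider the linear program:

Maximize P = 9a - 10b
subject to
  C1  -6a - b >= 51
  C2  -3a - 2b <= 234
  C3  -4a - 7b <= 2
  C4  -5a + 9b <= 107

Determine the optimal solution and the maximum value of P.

a = -355/38, b = 96/19, maximum P = -5115/38

Corner points and P = 9a - 10b:
  (-355/38, 96/19) → P = -5115/38
  (-566/59, 387/59) → P = -8964/59
  (-767/71, 418/71) → P = -11083/71

The binding constraints are -6a - b = 51 and -4a - 7b = 2.
Solving simultaneously gives a = -355/38, b = 96/19.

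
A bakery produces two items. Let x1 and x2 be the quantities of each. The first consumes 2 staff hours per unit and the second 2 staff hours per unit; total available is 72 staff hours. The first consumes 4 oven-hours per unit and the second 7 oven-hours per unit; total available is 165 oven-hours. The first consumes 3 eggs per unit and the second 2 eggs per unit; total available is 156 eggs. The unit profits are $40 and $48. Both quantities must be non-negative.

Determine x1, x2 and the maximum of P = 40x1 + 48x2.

Corner points and P = 40x1 + 48x2:
  (0, 0) → P = 0
  (0, 165/7) → P = 7920/7
  (36, 0) → P = 1440
  (29, 7) → P = 1496

The optimum lies where 2x1 + 2x2 = 72 and 4x1 + 7x2 = 165.
Solving simultaneously gives x1 = 29, x2 = 7.

x1 = 29, x2 = 7, maximum P = 1496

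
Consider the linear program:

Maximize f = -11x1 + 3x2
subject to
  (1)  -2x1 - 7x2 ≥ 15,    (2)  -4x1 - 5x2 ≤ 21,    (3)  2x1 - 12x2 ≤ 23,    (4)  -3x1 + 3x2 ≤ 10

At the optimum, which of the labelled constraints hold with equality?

Feasible corners and f = -11x1 + 3x2:
  (-4, -1) → f = 41
  (-1/2, -2) → f = -1/2
  (-137/58, -67/29) → f = 1105/58

The maximum is at (-4, -1). Substituting into each constraint, equality holds for (1) and (2); the remaining constraints have slack.

(1) and (2)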